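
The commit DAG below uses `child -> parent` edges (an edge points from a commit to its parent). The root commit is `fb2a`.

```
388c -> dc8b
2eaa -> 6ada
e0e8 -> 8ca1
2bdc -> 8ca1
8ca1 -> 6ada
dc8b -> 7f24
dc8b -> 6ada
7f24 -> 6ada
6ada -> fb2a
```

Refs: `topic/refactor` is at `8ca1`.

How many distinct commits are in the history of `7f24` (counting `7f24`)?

3

Walking parent pointers from 7f24: reachable set = {6ada, 7f24, fb2a}.
That is 3 commits.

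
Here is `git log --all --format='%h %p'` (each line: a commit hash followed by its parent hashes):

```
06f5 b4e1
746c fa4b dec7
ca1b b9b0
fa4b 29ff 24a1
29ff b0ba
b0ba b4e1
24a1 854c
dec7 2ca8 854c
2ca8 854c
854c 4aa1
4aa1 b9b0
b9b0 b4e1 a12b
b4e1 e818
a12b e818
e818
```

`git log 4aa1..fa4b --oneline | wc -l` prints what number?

5

Reachable from fa4b: {24a1, 29ff, 4aa1, 854c, a12b, b0ba, b4e1, b9b0, e818, fa4b}.
Reachable from 4aa1: {4aa1, a12b, b4e1, b9b0, e818}.
In fa4b's history but not 4aa1's: {24a1, 29ff, 854c, b0ba, fa4b} — 5 commits.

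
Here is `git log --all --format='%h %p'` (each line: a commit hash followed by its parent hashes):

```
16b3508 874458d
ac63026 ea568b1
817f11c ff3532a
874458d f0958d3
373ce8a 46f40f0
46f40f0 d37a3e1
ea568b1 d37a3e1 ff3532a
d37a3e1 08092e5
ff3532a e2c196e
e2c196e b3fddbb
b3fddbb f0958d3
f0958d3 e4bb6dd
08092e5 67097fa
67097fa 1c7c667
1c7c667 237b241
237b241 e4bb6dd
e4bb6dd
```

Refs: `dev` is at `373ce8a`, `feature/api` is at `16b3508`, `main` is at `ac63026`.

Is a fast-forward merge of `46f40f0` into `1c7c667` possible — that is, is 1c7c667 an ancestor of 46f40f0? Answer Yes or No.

Yes

A fast-forward from 1c7c667 to 46f40f0 is possible iff 1c7c667 is an ancestor of 46f40f0.
Ancestors of 46f40f0: {08092e5, 1c7c667, 237b241, 46f40f0, 67097fa, d37a3e1, e4bb6dd}.
1c7c667 is among them, so fast-forward is possible.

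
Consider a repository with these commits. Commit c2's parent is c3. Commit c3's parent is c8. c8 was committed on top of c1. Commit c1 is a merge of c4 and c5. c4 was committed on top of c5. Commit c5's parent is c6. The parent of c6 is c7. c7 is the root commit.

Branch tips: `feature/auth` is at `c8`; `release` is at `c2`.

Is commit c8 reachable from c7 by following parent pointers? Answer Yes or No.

Ancestors of c7: {c7}.
c8 is not in that set, so it is not an ancestor of c7.

No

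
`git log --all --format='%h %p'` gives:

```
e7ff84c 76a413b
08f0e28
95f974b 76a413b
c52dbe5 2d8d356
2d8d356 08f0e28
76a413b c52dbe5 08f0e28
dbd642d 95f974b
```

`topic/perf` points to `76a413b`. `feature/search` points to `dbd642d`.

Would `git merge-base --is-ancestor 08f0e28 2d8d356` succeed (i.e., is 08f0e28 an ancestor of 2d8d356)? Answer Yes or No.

Ancestors of 2d8d356 (commits reachable by following parents): {08f0e28, 2d8d356}.
08f0e28 is in that set, so it is an ancestor of 2d8d356.

Yes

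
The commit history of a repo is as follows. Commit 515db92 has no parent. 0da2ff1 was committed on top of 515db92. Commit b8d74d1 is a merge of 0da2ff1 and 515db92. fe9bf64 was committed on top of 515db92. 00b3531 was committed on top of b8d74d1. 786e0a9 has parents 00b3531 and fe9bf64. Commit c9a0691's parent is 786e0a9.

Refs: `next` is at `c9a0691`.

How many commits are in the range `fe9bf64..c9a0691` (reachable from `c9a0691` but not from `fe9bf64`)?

5

Reachable from c9a0691: {00b3531, 0da2ff1, 515db92, 786e0a9, b8d74d1, c9a0691, fe9bf64}.
Reachable from fe9bf64: {515db92, fe9bf64}.
In c9a0691's history but not fe9bf64's: {00b3531, 0da2ff1, 786e0a9, b8d74d1, c9a0691} — 5 commits.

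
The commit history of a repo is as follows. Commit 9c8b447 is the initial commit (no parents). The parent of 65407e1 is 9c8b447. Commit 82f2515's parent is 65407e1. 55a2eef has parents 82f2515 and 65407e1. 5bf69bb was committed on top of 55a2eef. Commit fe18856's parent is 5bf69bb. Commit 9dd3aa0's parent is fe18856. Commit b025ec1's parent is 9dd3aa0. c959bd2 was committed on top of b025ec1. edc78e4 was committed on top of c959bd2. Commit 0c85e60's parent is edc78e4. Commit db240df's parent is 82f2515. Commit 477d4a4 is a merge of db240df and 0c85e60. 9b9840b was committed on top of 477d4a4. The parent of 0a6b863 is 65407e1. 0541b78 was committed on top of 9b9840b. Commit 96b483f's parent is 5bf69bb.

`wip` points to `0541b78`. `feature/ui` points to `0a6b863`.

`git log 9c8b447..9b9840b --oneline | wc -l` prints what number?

Reachable from 9b9840b: {0c85e60, 477d4a4, 55a2eef, 5bf69bb, 65407e1, 82f2515, 9b9840b, 9c8b447, 9dd3aa0, b025ec1, c959bd2, db240df, edc78e4, fe18856}.
Reachable from 9c8b447: {9c8b447}.
In 9b9840b's history but not 9c8b447's: {0c85e60, 477d4a4, 55a2eef, 5bf69bb, 65407e1, 82f2515, 9b9840b, 9dd3aa0, b025ec1, c959bd2, db240df, edc78e4, fe18856} — 13 commits.

13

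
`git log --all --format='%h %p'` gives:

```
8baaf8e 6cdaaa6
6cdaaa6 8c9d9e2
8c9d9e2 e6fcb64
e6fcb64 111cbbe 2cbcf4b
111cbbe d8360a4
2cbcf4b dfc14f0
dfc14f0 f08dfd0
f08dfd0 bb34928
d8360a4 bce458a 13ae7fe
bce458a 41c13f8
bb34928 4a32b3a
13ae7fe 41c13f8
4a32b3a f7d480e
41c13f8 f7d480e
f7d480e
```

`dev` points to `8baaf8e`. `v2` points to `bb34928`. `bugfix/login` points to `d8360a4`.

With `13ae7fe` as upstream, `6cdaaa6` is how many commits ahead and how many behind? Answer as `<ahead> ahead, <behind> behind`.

Reachable from 6cdaaa6: {111cbbe, 13ae7fe, 2cbcf4b, 41c13f8, 4a32b3a, 6cdaaa6, 8c9d9e2, bb34928, bce458a, d8360a4, dfc14f0, e6fcb64, f08dfd0, f7d480e}.
Reachable from 13ae7fe: {13ae7fe, 41c13f8, f7d480e}.
Only in 6cdaaa6's history (ahead): {111cbbe, 2cbcf4b, 4a32b3a, 6cdaaa6, 8c9d9e2, bb34928, bce458a, d8360a4, dfc14f0, e6fcb64, f08dfd0} — 11.
Only in 13ae7fe's history (behind): {} — 0.

11 ahead, 0 behind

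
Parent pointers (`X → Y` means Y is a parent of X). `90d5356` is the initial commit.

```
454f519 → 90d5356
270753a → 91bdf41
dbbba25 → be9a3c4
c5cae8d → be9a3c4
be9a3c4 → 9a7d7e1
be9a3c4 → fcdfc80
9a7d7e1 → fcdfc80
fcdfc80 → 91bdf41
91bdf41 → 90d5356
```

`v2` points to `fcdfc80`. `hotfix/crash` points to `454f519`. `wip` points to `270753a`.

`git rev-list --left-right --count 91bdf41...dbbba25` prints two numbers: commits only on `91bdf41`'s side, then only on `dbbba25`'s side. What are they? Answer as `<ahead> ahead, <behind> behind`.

Reachable from 91bdf41: {90d5356, 91bdf41}.
Reachable from dbbba25: {90d5356, 91bdf41, 9a7d7e1, be9a3c4, dbbba25, fcdfc80}.
Only in 91bdf41's history (ahead): {} — 0.
Only in dbbba25's history (behind): {9a7d7e1, be9a3c4, dbbba25, fcdfc80} — 4.

0 ahead, 4 behind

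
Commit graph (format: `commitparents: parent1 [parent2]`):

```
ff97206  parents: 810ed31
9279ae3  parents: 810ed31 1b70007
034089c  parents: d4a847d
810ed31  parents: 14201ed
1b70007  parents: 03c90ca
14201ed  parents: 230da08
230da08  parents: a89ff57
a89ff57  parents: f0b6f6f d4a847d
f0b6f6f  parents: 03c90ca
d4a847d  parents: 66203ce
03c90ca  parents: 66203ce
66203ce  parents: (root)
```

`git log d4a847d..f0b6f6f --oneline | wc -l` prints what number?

2

Reachable from f0b6f6f: {03c90ca, 66203ce, f0b6f6f}.
Reachable from d4a847d: {66203ce, d4a847d}.
In f0b6f6f's history but not d4a847d's: {03c90ca, f0b6f6f} — 2 commits.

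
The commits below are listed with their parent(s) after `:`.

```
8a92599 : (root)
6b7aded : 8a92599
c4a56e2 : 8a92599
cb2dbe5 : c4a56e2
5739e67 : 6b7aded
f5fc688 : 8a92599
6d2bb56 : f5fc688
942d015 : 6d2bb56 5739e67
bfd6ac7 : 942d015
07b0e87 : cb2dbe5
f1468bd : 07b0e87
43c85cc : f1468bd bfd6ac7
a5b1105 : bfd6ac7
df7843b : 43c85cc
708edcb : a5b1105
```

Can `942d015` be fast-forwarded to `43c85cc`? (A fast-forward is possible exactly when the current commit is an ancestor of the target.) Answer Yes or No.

A fast-forward from 942d015 to 43c85cc is possible iff 942d015 is an ancestor of 43c85cc.
Ancestors of 43c85cc: {07b0e87, 43c85cc, 5739e67, 6b7aded, 6d2bb56, 8a92599, 942d015, bfd6ac7, c4a56e2, cb2dbe5, f1468bd, f5fc688}.
942d015 is among them, so fast-forward is possible.

Yes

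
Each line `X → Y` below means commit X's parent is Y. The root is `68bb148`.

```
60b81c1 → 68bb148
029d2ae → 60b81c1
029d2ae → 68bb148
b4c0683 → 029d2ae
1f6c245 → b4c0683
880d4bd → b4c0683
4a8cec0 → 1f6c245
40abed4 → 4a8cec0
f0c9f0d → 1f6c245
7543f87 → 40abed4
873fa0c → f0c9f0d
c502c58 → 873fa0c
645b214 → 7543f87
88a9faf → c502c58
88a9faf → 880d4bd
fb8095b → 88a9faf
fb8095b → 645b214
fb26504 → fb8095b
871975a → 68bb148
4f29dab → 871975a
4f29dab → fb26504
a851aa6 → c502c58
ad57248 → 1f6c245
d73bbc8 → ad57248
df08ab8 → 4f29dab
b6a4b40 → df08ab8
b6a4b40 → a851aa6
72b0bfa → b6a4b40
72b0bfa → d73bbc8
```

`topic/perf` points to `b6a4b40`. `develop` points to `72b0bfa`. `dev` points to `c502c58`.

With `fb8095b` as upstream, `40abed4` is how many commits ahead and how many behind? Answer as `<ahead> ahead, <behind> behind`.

Reachable from 40abed4: {029d2ae, 1f6c245, 40abed4, 4a8cec0, 60b81c1, 68bb148, b4c0683}.
Reachable from fb8095b: {029d2ae, 1f6c245, 40abed4, 4a8cec0, 60b81c1, 645b214, 68bb148, 7543f87, 873fa0c, 880d4bd, 88a9faf, b4c0683, c502c58, f0c9f0d, fb8095b}.
Only in 40abed4's history (ahead): {} — 0.
Only in fb8095b's history (behind): {645b214, 7543f87, 873fa0c, 880d4bd, 88a9faf, c502c58, f0c9f0d, fb8095b} — 8.

0 ahead, 8 behind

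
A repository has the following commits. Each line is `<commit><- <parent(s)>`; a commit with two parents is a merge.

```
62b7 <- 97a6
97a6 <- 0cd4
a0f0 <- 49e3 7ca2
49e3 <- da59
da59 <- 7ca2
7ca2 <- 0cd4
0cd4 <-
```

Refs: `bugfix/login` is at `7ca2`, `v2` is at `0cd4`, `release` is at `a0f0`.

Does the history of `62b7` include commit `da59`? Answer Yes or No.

No

Ancestors of 62b7: {0cd4, 62b7, 97a6}.
da59 is not in that set, so it is not an ancestor of 62b7.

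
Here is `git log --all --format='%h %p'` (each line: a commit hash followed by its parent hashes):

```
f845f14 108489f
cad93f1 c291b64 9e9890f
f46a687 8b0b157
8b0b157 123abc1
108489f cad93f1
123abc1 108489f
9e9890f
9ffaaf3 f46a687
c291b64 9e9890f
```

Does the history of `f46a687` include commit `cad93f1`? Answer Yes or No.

Yes

Ancestors of f46a687 (commits reachable by following parents): {108489f, 123abc1, 8b0b157, 9e9890f, c291b64, cad93f1, f46a687}.
cad93f1 is in that set, so it is an ancestor of f46a687.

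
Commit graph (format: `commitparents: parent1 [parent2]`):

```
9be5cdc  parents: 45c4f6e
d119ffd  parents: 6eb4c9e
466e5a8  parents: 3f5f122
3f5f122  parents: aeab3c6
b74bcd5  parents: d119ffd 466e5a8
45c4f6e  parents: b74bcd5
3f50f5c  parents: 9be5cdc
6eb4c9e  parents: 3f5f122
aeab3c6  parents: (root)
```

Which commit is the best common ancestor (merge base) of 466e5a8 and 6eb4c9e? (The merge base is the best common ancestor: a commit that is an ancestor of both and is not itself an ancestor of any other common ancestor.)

3f5f122

Ancestors of 466e5a8: {3f5f122, 466e5a8, aeab3c6}.
Ancestors of 6eb4c9e: {3f5f122, 6eb4c9e, aeab3c6}.
Common ancestors: {3f5f122, aeab3c6}.
Among these, 3f5f122 is not an ancestor of any other common ancestor — it is the merge base.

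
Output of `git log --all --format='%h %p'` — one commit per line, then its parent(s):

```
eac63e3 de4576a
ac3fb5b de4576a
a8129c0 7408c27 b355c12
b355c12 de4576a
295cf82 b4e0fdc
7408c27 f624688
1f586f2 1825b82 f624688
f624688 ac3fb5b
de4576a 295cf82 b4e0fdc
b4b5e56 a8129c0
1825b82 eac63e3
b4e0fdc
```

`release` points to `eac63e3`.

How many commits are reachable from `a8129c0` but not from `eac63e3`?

Reachable from a8129c0: {295cf82, 7408c27, a8129c0, ac3fb5b, b355c12, b4e0fdc, de4576a, f624688}.
Reachable from eac63e3: {295cf82, b4e0fdc, de4576a, eac63e3}.
In a8129c0's history but not eac63e3's: {7408c27, a8129c0, ac3fb5b, b355c12, f624688} — 5 commits.

5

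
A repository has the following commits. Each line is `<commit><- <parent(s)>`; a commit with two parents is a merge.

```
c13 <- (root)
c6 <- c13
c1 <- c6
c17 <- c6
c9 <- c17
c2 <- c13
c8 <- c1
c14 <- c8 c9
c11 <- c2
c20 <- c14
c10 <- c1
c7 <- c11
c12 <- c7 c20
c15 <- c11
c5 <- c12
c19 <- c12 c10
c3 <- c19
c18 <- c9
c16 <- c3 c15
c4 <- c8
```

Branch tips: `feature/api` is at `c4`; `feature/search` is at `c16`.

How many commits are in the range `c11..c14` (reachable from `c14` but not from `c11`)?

6

Reachable from c14: {c1, c13, c14, c17, c6, c8, c9}.
Reachable from c11: {c11, c13, c2}.
In c14's history but not c11's: {c1, c14, c17, c6, c8, c9} — 6 commits.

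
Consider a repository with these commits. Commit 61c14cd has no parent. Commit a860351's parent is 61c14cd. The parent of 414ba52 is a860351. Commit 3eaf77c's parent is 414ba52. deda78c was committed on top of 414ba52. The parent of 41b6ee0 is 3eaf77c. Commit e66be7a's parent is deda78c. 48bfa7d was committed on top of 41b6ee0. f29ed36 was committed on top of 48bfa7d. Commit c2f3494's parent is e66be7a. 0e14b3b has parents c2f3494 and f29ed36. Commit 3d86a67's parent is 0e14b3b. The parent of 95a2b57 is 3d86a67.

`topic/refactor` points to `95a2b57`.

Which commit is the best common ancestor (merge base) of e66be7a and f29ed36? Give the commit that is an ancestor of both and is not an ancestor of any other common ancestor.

Ancestors of e66be7a: {414ba52, 61c14cd, a860351, deda78c, e66be7a}.
Ancestors of f29ed36: {3eaf77c, 414ba52, 41b6ee0, 48bfa7d, 61c14cd, a860351, f29ed36}.
Common ancestors: {414ba52, 61c14cd, a860351}.
Among these, 414ba52 is not an ancestor of any other common ancestor — it is the merge base.

414ba52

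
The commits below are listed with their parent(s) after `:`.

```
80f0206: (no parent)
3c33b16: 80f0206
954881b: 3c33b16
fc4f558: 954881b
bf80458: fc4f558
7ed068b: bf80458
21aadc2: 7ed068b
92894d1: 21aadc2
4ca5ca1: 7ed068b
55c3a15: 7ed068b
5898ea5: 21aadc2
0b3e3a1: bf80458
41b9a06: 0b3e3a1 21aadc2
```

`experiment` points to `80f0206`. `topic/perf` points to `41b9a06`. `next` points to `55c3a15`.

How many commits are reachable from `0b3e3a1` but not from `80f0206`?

Reachable from 0b3e3a1: {0b3e3a1, 3c33b16, 80f0206, 954881b, bf80458, fc4f558}.
Reachable from 80f0206: {80f0206}.
In 0b3e3a1's history but not 80f0206's: {0b3e3a1, 3c33b16, 954881b, bf80458, fc4f558} — 5 commits.

5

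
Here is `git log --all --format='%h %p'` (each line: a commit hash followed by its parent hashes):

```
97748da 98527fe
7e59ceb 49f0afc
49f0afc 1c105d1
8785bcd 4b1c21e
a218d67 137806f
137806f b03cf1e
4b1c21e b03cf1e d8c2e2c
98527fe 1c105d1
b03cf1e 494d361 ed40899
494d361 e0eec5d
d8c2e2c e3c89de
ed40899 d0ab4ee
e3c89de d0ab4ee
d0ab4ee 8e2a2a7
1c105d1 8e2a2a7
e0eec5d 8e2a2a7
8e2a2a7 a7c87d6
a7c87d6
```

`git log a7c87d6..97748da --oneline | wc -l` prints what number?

Reachable from 97748da: {1c105d1, 8e2a2a7, 97748da, 98527fe, a7c87d6}.
Reachable from a7c87d6: {a7c87d6}.
In 97748da's history but not a7c87d6's: {1c105d1, 8e2a2a7, 97748da, 98527fe} — 4 commits.

4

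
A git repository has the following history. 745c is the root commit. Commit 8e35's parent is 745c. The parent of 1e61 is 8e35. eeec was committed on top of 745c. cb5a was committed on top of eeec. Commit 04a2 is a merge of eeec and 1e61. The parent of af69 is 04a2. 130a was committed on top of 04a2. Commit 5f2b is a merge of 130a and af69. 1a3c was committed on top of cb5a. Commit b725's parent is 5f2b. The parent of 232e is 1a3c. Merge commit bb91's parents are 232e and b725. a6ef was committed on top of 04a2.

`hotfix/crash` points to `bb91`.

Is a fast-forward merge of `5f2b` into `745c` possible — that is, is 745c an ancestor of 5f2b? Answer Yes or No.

Yes

A fast-forward from 745c to 5f2b is possible iff 745c is an ancestor of 5f2b.
Ancestors of 5f2b: {04a2, 130a, 1e61, 5f2b, 745c, 8e35, af69, eeec}.
745c is among them, so fast-forward is possible.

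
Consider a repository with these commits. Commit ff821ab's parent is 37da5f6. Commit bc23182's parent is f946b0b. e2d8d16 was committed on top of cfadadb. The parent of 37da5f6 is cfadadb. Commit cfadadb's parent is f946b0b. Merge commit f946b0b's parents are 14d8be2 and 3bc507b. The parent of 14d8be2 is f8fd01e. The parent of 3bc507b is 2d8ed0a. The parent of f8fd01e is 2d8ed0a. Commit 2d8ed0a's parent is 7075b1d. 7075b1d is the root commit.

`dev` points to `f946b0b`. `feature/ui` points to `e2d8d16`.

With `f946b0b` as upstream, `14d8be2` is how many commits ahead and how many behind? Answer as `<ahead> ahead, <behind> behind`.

0 ahead, 2 behind

Reachable from 14d8be2: {14d8be2, 2d8ed0a, 7075b1d, f8fd01e}.
Reachable from f946b0b: {14d8be2, 2d8ed0a, 3bc507b, 7075b1d, f8fd01e, f946b0b}.
Only in 14d8be2's history (ahead): {} — 0.
Only in f946b0b's history (behind): {3bc507b, f946b0b} — 2.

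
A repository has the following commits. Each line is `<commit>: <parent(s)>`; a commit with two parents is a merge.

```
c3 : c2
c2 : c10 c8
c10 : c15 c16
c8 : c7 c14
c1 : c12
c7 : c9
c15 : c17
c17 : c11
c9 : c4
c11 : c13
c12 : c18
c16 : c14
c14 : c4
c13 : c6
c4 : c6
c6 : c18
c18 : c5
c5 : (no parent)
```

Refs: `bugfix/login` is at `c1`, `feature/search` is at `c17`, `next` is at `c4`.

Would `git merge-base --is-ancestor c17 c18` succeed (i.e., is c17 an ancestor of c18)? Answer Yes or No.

No

Ancestors of c18: {c18, c5}.
c17 is not in that set, so it is not an ancestor of c18.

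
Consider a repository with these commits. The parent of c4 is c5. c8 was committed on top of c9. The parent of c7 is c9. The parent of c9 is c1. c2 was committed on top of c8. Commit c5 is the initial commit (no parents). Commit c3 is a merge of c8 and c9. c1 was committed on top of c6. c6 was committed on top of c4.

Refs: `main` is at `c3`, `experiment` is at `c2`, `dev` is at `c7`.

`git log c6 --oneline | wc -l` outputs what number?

3

Walking parent pointers from c6: reachable set = {c4, c5, c6}.
That is 3 commits.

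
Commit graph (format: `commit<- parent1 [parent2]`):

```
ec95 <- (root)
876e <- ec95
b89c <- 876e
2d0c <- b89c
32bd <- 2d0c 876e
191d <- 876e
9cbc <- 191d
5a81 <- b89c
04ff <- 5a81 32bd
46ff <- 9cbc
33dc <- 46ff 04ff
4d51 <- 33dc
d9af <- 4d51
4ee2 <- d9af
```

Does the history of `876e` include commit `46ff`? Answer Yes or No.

Ancestors of 876e: {876e, ec95}.
46ff is not in that set, so it is not an ancestor of 876e.

No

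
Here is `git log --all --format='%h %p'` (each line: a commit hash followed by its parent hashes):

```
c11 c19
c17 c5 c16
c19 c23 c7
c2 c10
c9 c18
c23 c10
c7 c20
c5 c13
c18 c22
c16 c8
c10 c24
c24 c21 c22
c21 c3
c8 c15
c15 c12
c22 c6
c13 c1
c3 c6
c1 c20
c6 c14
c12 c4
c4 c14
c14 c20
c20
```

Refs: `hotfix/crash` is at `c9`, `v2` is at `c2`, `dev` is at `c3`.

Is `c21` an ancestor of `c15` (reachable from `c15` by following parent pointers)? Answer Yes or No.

No

Ancestors of c15: {c12, c14, c15, c20, c4}.
c21 is not in that set, so it is not an ancestor of c15.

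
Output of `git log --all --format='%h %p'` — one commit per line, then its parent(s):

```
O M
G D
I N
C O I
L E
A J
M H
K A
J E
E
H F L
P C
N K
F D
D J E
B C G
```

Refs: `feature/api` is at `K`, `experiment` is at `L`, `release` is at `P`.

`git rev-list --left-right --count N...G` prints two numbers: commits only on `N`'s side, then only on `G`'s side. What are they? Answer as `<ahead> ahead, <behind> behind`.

Reachable from N: {A, E, J, K, N}.
Reachable from G: {D, E, G, J}.
Only in N's history (ahead): {A, K, N} — 3.
Only in G's history (behind): {D, G} — 2.

3 ahead, 2 behind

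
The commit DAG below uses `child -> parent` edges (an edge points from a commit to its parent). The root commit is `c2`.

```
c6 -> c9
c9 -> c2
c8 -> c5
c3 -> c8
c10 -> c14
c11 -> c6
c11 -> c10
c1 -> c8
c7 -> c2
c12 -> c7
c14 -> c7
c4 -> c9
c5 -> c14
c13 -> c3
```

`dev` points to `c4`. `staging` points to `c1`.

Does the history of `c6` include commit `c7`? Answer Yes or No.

Ancestors of c6: {c2, c6, c9}.
c7 is not in that set, so it is not an ancestor of c6.

No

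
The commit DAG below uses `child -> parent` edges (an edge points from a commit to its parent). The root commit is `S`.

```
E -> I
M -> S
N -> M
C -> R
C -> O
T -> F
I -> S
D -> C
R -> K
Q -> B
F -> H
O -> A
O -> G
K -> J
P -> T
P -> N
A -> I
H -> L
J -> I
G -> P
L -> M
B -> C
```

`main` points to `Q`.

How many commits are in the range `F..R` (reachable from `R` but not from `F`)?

Reachable from R: {I, J, K, R, S}.
Reachable from F: {F, H, L, M, S}.
In R's history but not F's: {I, J, K, R} — 4 commits.

4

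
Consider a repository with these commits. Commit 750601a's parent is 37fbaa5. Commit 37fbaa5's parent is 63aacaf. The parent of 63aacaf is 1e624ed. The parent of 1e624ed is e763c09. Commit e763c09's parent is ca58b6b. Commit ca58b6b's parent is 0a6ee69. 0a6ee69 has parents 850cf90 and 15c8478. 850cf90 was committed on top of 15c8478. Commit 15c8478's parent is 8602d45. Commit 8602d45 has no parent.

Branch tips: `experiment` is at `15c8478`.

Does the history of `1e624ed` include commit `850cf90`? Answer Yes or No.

Yes

Ancestors of 1e624ed (commits reachable by following parents): {0a6ee69, 15c8478, 1e624ed, 850cf90, 8602d45, ca58b6b, e763c09}.
850cf90 is in that set, so it is an ancestor of 1e624ed.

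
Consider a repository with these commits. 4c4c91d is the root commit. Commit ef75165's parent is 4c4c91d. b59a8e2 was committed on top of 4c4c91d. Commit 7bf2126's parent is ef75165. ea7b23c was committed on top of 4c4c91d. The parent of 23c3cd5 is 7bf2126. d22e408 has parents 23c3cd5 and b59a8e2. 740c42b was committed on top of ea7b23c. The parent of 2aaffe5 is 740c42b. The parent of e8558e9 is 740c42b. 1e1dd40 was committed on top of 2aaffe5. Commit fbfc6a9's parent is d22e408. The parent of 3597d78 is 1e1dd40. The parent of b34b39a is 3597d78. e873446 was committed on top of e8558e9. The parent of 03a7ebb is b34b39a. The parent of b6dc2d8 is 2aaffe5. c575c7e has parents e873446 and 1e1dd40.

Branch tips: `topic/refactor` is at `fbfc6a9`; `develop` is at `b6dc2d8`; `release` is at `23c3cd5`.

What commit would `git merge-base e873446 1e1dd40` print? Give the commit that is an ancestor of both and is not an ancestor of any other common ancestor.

740c42b

Ancestors of e873446: {4c4c91d, 740c42b, e8558e9, e873446, ea7b23c}.
Ancestors of 1e1dd40: {1e1dd40, 2aaffe5, 4c4c91d, 740c42b, ea7b23c}.
Common ancestors: {4c4c91d, 740c42b, ea7b23c}.
Among these, 740c42b is not an ancestor of any other common ancestor — it is the merge base.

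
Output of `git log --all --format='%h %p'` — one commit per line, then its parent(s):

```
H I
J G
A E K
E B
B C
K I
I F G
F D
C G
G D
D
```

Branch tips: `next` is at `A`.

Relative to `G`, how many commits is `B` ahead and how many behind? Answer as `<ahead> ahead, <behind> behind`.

Reachable from B: {B, C, D, G}.
Reachable from G: {D, G}.
Only in B's history (ahead): {B, C} — 2.
Only in G's history (behind): {} — 0.

2 ahead, 0 behind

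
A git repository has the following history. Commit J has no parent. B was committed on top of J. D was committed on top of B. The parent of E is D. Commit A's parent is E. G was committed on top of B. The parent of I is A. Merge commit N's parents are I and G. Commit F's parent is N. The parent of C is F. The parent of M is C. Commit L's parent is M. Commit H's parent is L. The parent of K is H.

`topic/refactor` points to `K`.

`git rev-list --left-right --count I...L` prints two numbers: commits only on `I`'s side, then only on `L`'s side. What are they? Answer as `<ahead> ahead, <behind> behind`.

0 ahead, 6 behind

Reachable from I: {A, B, D, E, I, J}.
Reachable from L: {A, B, C, D, E, F, G, I, J, L, M, N}.
Only in I's history (ahead): {} — 0.
Only in L's history (behind): {C, F, G, L, M, N} — 6.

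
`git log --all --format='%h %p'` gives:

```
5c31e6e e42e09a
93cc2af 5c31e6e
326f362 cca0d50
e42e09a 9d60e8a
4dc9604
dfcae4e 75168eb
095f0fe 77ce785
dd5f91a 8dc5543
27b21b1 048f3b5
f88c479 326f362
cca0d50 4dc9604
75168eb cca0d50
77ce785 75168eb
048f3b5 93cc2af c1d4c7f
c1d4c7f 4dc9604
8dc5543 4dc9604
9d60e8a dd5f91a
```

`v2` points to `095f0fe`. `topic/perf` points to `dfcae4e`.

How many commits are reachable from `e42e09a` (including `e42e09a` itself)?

Walking parent pointers from e42e09a: reachable set = {4dc9604, 8dc5543, 9d60e8a, dd5f91a, e42e09a}.
That is 5 commits.

5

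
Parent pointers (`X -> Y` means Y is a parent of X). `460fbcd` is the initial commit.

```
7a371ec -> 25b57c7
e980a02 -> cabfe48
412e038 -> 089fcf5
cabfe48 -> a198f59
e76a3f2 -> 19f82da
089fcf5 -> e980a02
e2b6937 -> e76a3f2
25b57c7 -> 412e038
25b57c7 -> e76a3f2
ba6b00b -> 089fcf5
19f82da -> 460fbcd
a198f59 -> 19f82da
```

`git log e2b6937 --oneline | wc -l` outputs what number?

Walking parent pointers from e2b6937: reachable set = {19f82da, 460fbcd, e2b6937, e76a3f2}.
That is 4 commits.

4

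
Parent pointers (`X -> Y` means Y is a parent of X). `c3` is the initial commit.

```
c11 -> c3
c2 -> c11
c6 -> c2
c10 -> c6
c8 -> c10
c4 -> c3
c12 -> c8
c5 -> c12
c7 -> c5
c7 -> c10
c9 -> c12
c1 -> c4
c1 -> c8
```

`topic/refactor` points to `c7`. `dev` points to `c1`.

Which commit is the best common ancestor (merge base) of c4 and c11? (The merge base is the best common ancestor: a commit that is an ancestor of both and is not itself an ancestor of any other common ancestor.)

c3

Ancestors of c4: {c3, c4}.
Ancestors of c11: {c11, c3}.
Common ancestors: {c3}.
The only common ancestor is c3, so it is the merge base.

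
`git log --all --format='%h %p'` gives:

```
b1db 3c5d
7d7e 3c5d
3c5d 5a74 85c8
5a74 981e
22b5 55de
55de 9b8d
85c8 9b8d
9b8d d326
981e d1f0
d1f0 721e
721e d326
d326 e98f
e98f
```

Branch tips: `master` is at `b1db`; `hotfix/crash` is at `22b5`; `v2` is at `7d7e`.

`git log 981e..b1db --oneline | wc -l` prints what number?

5

Reachable from b1db: {3c5d, 5a74, 721e, 85c8, 981e, 9b8d, b1db, d1f0, d326, e98f}.
Reachable from 981e: {721e, 981e, d1f0, d326, e98f}.
In b1db's history but not 981e's: {3c5d, 5a74, 85c8, 9b8d, b1db} — 5 commits.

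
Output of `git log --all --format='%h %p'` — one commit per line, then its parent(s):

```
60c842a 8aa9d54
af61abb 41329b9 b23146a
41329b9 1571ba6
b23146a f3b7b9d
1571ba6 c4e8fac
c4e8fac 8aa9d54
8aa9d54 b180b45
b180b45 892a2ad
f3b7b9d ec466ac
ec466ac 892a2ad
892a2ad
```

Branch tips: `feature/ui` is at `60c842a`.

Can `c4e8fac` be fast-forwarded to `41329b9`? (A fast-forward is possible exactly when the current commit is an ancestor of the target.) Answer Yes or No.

A fast-forward from c4e8fac to 41329b9 is possible iff c4e8fac is an ancestor of 41329b9.
Ancestors of 41329b9: {1571ba6, 41329b9, 892a2ad, 8aa9d54, b180b45, c4e8fac}.
c4e8fac is among them, so fast-forward is possible.

Yes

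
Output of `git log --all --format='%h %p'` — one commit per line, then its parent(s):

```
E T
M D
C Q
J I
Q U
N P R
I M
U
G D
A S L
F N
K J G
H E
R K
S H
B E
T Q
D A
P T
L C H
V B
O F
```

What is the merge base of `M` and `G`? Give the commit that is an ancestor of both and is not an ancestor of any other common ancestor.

D

Ancestors of M: {A, C, D, E, H, L, M, Q, S, T, U}.
Ancestors of G: {A, C, D, E, G, H, L, Q, S, T, U}.
Common ancestors: {A, C, D, E, H, L, Q, S, T, U}.
Among these, D is not an ancestor of any other common ancestor — it is the merge base.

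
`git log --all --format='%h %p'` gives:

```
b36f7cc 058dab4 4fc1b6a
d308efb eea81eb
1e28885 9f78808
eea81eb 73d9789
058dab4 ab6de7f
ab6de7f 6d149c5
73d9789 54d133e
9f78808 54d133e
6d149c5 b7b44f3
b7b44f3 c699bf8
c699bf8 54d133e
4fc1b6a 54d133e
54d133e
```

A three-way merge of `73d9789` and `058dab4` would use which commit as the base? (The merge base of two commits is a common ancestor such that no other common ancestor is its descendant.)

54d133e

Ancestors of 73d9789: {54d133e, 73d9789}.
Ancestors of 058dab4: {058dab4, 54d133e, 6d149c5, ab6de7f, b7b44f3, c699bf8}.
Common ancestors: {54d133e}.
The only common ancestor is 54d133e, so it is the merge base.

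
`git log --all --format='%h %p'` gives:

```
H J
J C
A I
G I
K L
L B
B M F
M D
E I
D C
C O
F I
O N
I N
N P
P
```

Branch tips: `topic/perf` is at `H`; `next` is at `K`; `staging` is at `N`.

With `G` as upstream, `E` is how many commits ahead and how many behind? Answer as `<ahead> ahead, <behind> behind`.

1 ahead, 1 behind

Reachable from E: {E, I, N, P}.
Reachable from G: {G, I, N, P}.
Only in E's history (ahead): {E} — 1.
Only in G's history (behind): {G} — 1.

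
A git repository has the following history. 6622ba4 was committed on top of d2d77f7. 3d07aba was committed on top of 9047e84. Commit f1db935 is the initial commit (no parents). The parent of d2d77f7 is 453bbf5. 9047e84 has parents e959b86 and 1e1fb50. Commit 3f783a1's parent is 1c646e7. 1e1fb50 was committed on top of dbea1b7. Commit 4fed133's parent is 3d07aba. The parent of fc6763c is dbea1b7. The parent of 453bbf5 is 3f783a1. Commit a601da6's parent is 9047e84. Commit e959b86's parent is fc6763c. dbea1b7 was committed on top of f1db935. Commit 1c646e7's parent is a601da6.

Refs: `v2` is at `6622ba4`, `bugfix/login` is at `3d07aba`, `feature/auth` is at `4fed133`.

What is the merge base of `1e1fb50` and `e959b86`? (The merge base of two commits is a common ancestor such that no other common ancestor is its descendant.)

dbea1b7

Ancestors of 1e1fb50: {1e1fb50, dbea1b7, f1db935}.
Ancestors of e959b86: {dbea1b7, e959b86, f1db935, fc6763c}.
Common ancestors: {dbea1b7, f1db935}.
Among these, dbea1b7 is not an ancestor of any other common ancestor — it is the merge base.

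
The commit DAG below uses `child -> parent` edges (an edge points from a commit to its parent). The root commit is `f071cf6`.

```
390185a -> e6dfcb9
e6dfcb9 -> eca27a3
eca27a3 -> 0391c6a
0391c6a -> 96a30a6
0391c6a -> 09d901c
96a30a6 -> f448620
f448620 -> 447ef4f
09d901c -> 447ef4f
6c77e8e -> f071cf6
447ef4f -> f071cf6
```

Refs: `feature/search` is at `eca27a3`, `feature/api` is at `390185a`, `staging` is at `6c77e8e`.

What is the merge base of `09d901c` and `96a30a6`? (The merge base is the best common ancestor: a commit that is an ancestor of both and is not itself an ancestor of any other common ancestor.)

Ancestors of 09d901c: {09d901c, 447ef4f, f071cf6}.
Ancestors of 96a30a6: {447ef4f, 96a30a6, f071cf6, f448620}.
Common ancestors: {447ef4f, f071cf6}.
Among these, 447ef4f is not an ancestor of any other common ancestor — it is the merge base.

447ef4f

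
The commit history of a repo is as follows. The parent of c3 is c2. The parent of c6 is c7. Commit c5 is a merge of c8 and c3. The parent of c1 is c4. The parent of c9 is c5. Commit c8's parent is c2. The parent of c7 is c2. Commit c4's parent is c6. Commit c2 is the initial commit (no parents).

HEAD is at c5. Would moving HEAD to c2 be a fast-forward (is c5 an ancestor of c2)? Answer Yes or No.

No

A fast-forward from c5 to c2 is possible iff c5 is an ancestor of c2.
Ancestors of c2: {c2}.
c5 is not among them, so fast-forward is not possible.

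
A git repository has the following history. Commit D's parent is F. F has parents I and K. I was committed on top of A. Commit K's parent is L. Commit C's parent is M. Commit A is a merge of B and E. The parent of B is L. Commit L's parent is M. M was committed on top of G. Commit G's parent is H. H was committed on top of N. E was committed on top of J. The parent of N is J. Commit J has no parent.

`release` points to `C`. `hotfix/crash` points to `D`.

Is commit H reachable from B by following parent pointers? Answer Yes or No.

Ancestors of B (commits reachable by following parents): {B, G, H, J, L, M, N}.
H is in that set, so it is an ancestor of B.

Yes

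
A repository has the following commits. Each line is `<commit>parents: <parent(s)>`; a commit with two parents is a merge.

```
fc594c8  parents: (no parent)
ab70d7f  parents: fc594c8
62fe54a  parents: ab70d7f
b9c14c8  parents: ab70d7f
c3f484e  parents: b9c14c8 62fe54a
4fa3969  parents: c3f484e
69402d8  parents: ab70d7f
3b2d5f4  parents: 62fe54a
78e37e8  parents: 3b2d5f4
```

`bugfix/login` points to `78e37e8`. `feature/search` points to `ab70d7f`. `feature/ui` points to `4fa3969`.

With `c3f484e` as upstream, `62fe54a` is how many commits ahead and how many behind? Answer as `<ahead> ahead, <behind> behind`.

0 ahead, 2 behind

Reachable from 62fe54a: {62fe54a, ab70d7f, fc594c8}.
Reachable from c3f484e: {62fe54a, ab70d7f, b9c14c8, c3f484e, fc594c8}.
Only in 62fe54a's history (ahead): {} — 0.
Only in c3f484e's history (behind): {b9c14c8, c3f484e} — 2.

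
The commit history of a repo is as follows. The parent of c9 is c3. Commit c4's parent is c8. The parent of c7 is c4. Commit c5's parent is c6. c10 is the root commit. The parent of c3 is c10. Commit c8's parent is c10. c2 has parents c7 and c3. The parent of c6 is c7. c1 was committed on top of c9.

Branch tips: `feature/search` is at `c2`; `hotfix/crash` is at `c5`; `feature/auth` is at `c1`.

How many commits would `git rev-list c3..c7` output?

Reachable from c7: {c10, c4, c7, c8}.
Reachable from c3: {c10, c3}.
In c7's history but not c3's: {c4, c7, c8} — 3 commits.

3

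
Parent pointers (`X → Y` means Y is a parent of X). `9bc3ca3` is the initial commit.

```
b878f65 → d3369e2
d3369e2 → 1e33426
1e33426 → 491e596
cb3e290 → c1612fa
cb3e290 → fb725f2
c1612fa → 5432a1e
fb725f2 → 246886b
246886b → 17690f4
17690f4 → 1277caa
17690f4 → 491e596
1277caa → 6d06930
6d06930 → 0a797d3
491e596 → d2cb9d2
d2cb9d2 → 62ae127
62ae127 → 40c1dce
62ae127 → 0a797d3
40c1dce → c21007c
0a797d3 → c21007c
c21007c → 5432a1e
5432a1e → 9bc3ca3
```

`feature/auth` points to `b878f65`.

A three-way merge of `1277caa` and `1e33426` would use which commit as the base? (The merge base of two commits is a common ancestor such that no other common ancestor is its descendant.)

0a797d3

Ancestors of 1277caa: {0a797d3, 1277caa, 5432a1e, 6d06930, 9bc3ca3, c21007c}.
Ancestors of 1e33426: {0a797d3, 1e33426, 40c1dce, 491e596, 5432a1e, 62ae127, 9bc3ca3, c21007c, d2cb9d2}.
Common ancestors: {0a797d3, 5432a1e, 9bc3ca3, c21007c}.
Among these, 0a797d3 is not an ancestor of any other common ancestor — it is the merge base.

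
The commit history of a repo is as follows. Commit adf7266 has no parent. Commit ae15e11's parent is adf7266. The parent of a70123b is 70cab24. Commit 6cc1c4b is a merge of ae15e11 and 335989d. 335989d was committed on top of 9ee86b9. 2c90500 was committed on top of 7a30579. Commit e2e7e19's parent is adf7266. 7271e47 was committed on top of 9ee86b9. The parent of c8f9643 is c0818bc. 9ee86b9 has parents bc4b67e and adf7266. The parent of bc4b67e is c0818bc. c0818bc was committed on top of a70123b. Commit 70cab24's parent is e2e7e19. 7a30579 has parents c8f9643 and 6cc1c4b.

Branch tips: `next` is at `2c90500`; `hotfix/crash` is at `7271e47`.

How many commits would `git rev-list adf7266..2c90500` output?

Reachable from 2c90500: {2c90500, 335989d, 6cc1c4b, 70cab24, 7a30579, 9ee86b9, a70123b, adf7266, ae15e11, bc4b67e, c0818bc, c8f9643, e2e7e19}.
Reachable from adf7266: {adf7266}.
In 2c90500's history but not adf7266's: {2c90500, 335989d, 6cc1c4b, 70cab24, 7a30579, 9ee86b9, a70123b, ae15e11, bc4b67e, c0818bc, c8f9643, e2e7e19} — 12 commits.

12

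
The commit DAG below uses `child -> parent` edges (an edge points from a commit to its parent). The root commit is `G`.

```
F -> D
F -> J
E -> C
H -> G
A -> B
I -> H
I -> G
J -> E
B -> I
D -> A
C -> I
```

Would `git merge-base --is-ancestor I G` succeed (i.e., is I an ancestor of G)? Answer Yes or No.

No

Ancestors of G: {G}.
I is not in that set, so it is not an ancestor of G.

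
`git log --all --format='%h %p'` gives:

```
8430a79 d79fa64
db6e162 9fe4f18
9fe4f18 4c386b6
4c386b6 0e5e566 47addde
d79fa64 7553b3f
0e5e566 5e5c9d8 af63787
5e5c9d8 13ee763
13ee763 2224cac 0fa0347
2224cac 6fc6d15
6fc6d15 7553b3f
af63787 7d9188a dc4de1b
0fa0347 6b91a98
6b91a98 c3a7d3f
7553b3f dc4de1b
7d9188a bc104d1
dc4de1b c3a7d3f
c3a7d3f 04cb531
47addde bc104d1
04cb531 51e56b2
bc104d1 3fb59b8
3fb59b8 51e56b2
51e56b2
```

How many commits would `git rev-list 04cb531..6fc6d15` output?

4

Reachable from 6fc6d15: {04cb531, 51e56b2, 6fc6d15, 7553b3f, c3a7d3f, dc4de1b}.
Reachable from 04cb531: {04cb531, 51e56b2}.
In 6fc6d15's history but not 04cb531's: {6fc6d15, 7553b3f, c3a7d3f, dc4de1b} — 4 commits.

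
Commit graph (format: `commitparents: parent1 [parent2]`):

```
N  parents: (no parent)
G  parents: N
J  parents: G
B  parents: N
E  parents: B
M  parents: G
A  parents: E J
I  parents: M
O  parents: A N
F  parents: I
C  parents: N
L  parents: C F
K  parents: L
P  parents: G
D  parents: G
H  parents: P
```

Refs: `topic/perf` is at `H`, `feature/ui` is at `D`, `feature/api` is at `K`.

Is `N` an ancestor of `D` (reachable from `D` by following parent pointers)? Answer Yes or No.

Ancestors of D (commits reachable by following parents): {D, G, N}.
N is in that set, so it is an ancestor of D.

Yes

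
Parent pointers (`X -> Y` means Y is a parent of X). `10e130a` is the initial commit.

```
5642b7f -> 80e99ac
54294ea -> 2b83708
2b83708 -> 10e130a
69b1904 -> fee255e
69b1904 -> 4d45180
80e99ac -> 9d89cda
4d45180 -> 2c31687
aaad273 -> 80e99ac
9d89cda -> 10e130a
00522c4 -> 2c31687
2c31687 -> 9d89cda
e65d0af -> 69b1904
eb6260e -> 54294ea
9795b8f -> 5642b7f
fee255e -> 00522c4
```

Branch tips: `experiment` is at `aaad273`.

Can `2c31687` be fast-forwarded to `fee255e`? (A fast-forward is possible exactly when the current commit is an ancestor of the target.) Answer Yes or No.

A fast-forward from 2c31687 to fee255e is possible iff 2c31687 is an ancestor of fee255e.
Ancestors of fee255e: {00522c4, 10e130a, 2c31687, 9d89cda, fee255e}.
2c31687 is among them, so fast-forward is possible.

Yes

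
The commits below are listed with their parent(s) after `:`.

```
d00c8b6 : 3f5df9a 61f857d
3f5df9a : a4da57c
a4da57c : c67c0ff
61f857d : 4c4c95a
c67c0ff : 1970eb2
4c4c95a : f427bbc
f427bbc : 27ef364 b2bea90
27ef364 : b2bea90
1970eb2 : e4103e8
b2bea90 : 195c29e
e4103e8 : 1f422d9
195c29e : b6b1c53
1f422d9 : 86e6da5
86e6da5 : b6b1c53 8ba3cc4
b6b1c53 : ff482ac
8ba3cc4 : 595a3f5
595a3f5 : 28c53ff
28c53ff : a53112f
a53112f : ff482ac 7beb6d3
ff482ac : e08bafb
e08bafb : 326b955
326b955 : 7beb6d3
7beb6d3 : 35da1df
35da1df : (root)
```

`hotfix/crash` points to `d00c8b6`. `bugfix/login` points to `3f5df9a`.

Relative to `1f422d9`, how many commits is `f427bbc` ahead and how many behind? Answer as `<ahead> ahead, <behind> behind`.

Reachable from f427bbc: {195c29e, 27ef364, 326b955, 35da1df, 7beb6d3, b2bea90, b6b1c53, e08bafb, f427bbc, ff482ac}.
Reachable from 1f422d9: {1f422d9, 28c53ff, 326b955, 35da1df, 595a3f5, 7beb6d3, 86e6da5, 8ba3cc4, a53112f, b6b1c53, e08bafb, ff482ac}.
Only in f427bbc's history (ahead): {195c29e, 27ef364, b2bea90, f427bbc} — 4.
Only in 1f422d9's history (behind): {1f422d9, 28c53ff, 595a3f5, 86e6da5, 8ba3cc4, a53112f} — 6.

4 ahead, 6 behind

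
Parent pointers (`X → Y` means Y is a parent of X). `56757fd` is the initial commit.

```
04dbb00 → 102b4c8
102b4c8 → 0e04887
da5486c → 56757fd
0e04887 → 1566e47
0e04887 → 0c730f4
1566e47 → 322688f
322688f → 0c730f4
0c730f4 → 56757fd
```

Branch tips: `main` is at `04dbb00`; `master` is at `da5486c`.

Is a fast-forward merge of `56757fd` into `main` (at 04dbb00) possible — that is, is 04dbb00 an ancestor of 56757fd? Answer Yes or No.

A fast-forward from 04dbb00 to 56757fd is possible iff 04dbb00 is an ancestor of 56757fd.
Ancestors of 56757fd: {56757fd}.
04dbb00 is not among them, so fast-forward is not possible.

No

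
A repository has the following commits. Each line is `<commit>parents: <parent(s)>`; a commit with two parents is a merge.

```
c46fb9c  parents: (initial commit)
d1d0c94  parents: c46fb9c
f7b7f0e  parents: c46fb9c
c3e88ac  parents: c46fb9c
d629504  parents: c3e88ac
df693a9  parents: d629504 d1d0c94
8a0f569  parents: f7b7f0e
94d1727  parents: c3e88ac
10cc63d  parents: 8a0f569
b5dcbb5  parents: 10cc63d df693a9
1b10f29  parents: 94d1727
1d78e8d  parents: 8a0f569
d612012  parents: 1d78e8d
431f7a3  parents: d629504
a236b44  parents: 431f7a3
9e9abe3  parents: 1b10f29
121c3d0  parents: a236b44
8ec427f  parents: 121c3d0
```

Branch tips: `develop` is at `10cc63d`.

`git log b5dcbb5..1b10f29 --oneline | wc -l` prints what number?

2

Reachable from 1b10f29: {1b10f29, 94d1727, c3e88ac, c46fb9c}.
Reachable from b5dcbb5: {10cc63d, 8a0f569, b5dcbb5, c3e88ac, c46fb9c, d1d0c94, d629504, df693a9, f7b7f0e}.
In 1b10f29's history but not b5dcbb5's: {1b10f29, 94d1727} — 2 commits.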